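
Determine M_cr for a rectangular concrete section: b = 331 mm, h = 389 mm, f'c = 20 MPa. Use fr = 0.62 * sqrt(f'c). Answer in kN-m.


fr = 0.62 * sqrt(20) = 0.62 * 4.4721 = 2.7727 MPa
I = 331 * 389^3 / 12 = 1623661719.92 mm^4
y_t = 194.5 mm
M_cr = fr * I / y_t = 2.7727 * 1623661719.92 / 194.5 N-mm
= 23.1464 kN-m

23.1464 kN-m


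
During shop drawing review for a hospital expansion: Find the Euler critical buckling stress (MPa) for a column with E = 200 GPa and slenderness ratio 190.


sigma_cr = pi^2 * E / lambda^2
= 9.8696 * 200000.0 / 190^2
= 9.8696 * 200000.0 / 36100
= 54.6792 MPa

54.6792 MPa


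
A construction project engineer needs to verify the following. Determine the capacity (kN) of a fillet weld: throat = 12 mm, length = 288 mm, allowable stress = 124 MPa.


Strength = throat * length * allowable stress
= 12 * 288 * 124 N
= 428544 N
= 428.54 kN

428.54 kN


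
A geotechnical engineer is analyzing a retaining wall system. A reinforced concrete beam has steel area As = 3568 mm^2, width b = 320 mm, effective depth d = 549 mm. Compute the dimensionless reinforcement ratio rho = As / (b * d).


rho = As / (b * d)
= 3568 / (320 * 549)
= 3568 / 175680
= 0.02031 (dimensionless)

0.02031 (dimensionless)


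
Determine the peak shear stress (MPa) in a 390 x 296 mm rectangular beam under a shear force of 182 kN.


A = b * h = 390 * 296 = 115440 mm^2
V = 182 kN = 182000.0 N
tau_max = 1.5 * V / A = 1.5 * 182000.0 / 115440
= 2.3649 MPa

2.3649 MPa


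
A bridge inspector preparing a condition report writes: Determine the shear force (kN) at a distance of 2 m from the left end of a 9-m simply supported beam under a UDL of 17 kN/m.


R_A = w * L / 2 = 17 * 9 / 2 = 76.5 kN
V(x) = R_A - w * x = 76.5 - 17 * 2
= 42.5 kN

42.5 kN


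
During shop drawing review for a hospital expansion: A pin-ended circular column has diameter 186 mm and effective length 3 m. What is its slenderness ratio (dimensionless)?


Radius of gyration r = d / 4 = 186 / 4 = 46.5 mm
L_eff = 3000.0 mm
Slenderness ratio = L / r = 3000.0 / 46.5 = 64.52 (dimensionless)

64.52 (dimensionless)


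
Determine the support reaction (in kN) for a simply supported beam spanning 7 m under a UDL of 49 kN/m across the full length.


Total load = w * L = 49 * 7 = 343 kN
By symmetry, each reaction R = total / 2 = 343 / 2 = 171.5 kN

171.5 kN


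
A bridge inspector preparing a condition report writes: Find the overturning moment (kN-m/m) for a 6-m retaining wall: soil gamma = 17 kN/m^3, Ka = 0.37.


Pa = 0.5 * Ka * gamma * H^2
= 0.5 * 0.37 * 17 * 6^2
= 113.22 kN/m
Arm = H / 3 = 6 / 3 = 2.0 m
Mo = Pa * arm = Pa * H / 3 = 113.22 * 6 / 3 = 226.44 kN-m/m

226.44 kN-m/m


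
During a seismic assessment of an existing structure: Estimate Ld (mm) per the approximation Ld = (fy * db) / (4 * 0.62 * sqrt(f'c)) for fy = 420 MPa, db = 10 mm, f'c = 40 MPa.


Ld = (fy * db) / (4 * 0.62 * sqrt(f'c))
= (420 * 10) / (4 * 0.62 * sqrt(40))
= 4200 / 15.6849
= 267.77 mm

267.77 mm


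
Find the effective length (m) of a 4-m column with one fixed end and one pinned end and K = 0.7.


L_eff = K * L
= 0.7 * 4
= 2.8 m

2.8 m


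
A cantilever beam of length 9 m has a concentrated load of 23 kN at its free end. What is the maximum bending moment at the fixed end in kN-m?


For a cantilever with a point load at the free end:
M_max = P * L = 23 * 9 = 207 kN-m

207 kN-m


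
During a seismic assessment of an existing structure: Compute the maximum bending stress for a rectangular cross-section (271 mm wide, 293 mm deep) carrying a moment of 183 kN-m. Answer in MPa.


I = b * h^3 / 12 = 271 * 293^3 / 12 = 568055678.92 mm^4
y = h / 2 = 293 / 2 = 146.5 mm
M = 183 kN-m = 183000000.0 N-mm
sigma = M * y / I = 183000000.0 * 146.5 / 568055678.92
= 47.2 MPa

47.2 MPa


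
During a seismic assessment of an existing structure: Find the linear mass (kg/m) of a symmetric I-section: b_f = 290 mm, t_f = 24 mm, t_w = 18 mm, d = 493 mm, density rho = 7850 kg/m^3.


A_flanges = 2 * 290 * 24 = 13920 mm^2
A_web = (493 - 2 * 24) * 18 = 8010 mm^2
A_total = 13920 + 8010 = 21930 mm^2 = 0.021930 m^2
Weight = rho * A = 7850 * 0.021930 = 172.1505 kg/m

172.1505 kg/m


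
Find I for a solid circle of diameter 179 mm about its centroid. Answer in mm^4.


r = d / 2 = 179 / 2 = 89.5 mm
I = pi * r^4 / 4 = pi * 89.5^4 / 4
= 50394370.27 mm^4

50394370.27 mm^4


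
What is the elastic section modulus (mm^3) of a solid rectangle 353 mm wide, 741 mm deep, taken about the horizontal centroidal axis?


S = b * h^2 / 6
= 353 * 741^2 / 6
= 353 * 549081 / 6
= 32304265.5 mm^3

32304265.5 mm^3


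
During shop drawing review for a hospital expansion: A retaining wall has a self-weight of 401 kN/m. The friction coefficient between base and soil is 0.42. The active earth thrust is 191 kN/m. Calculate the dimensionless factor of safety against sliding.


Resisting force = mu * W = 0.42 * 401 = 168.42 kN/m
FOS = Resisting / Driving = 168.42 / 191
= 0.8818 (dimensionless)

0.8818 (dimensionless)


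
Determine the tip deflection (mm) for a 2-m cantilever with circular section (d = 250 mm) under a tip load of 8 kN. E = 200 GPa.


I = pi * d^4 / 64 = pi * 250^4 / 64 = 191747598.49 mm^4
L = 2000.0 mm, P = 8000.0 N, E = 200000.0 MPa
delta = P * L^3 / (3 * E * I)
= 8000.0 * 2000.0^3 / (3 * 200000.0 * 191747598.49)
= 0.5563 mm

0.5563 mm


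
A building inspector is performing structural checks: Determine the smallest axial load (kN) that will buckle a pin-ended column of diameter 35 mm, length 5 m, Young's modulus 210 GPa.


I = pi * d^4 / 64 = 73661.76 mm^4
L = 5000.0 mm
P_cr = pi^2 * E * I / L^2
= 9.8696 * 210000.0 * 73661.76 / 5000.0^2
= 6106.9 N = 6.1069 kN

6.1069 kN


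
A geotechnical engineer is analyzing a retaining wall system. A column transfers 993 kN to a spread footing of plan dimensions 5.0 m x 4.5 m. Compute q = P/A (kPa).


A = 5.0 * 4.5 = 22.5 m^2
q = P / A = 993 / 22.5
= 44.1333 kPa

44.1333 kPa


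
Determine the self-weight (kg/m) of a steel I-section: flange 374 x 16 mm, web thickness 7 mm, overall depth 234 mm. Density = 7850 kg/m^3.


A_flanges = 2 * 374 * 16 = 11968 mm^2
A_web = (234 - 2 * 16) * 7 = 1414 mm^2
A_total = 11968 + 1414 = 13382 mm^2 = 0.013382 m^2
Weight = rho * A = 7850 * 0.013382 = 105.0487 kg/m

105.0487 kg/m


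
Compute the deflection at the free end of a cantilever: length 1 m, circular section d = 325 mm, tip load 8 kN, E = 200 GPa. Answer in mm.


I = pi * d^4 / 64 = pi * 325^4 / 64 = 547650316.04 mm^4
L = 1000.0 mm, P = 8000.0 N, E = 200000.0 MPa
delta = P * L^3 / (3 * E * I)
= 8000.0 * 1000.0^3 / (3 * 200000.0 * 547650316.04)
= 0.0243 mm

0.0243 mm


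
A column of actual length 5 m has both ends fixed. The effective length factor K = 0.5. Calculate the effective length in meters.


L_eff = K * L
= 0.5 * 5
= 2.5 m

2.5 m


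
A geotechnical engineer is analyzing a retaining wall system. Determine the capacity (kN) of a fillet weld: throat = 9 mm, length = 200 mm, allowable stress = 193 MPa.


Strength = throat * length * allowable stress
= 9 * 200 * 193 N
= 347400 N
= 347.4 kN

347.4 kN


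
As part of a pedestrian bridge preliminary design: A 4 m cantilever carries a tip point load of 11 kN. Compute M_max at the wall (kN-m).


For a cantilever with a point load at the free end:
M_max = P * L = 11 * 4 = 44 kN-m

44 kN-m


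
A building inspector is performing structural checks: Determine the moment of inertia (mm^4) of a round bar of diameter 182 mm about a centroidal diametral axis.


r = d / 2 = 182 / 2 = 91.0 mm
I = pi * r^4 / 4 = pi * 91.0^4 / 4
= 53858648.42 mm^4

53858648.42 mm^4


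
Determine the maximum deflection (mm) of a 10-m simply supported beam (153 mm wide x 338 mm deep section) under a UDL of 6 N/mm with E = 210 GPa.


I = 153 * 338^3 / 12 = 492334518.0 mm^4
L = 10000.0 mm, w = 6 N/mm, E = 210000.0 MPa
delta = 5 * w * L^4 / (384 * E * I)
= 5 * 6 * 10000.0^4 / (384 * 210000.0 * 492334518.0)
= 7.5563 mm

7.5563 mm


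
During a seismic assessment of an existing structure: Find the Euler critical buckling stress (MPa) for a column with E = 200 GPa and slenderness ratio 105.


sigma_cr = pi^2 * E / lambda^2
= 9.8696 * 200000.0 / 105^2
= 9.8696 * 200000.0 / 11025
= 179.0404 MPa

179.0404 MPa


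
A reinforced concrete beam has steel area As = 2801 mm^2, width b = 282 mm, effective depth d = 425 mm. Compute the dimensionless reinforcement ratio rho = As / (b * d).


rho = As / (b * d)
= 2801 / (282 * 425)
= 2801 / 119850
= 0.023371 (dimensionless)

0.023371 (dimensionless)


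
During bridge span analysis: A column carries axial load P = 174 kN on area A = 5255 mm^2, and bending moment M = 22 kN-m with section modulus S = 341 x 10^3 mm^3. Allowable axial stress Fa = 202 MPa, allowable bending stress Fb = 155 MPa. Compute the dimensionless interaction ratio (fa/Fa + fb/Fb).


f_a = P / A = 174000.0 / 5255 = 33.1113 MPa
f_b = M / S = 22000000.0 / 341000.0 = 64.5161 MPa
Ratio = f_a / Fa + f_b / Fb
= 33.1113 / 202 + 64.5161 / 155
= 0.5802 (dimensionless)

0.5802 (dimensionless)


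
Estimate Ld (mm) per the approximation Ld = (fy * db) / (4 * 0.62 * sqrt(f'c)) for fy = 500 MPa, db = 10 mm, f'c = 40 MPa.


Ld = (fy * db) / (4 * 0.62 * sqrt(f'c))
= (500 * 10) / (4 * 0.62 * sqrt(40))
= 5000 / 15.6849
= 318.78 mm

318.78 mm


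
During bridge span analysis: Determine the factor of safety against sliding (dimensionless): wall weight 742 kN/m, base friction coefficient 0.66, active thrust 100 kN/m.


Resisting force = mu * W = 0.66 * 742 = 489.72 kN/m
FOS = Resisting / Driving = 489.72 / 100
= 4.8972 (dimensionless)

4.8972 (dimensionless)


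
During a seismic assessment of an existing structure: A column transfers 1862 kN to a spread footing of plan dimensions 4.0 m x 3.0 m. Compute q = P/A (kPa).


A = 4.0 * 3.0 = 12.0 m^2
q = P / A = 1862 / 12.0
= 155.1667 kPa

155.1667 kPa


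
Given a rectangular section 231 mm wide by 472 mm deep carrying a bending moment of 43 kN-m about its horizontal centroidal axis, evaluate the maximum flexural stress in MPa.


I = b * h^3 / 12 = 231 * 472^3 / 12 = 2024215424.0 mm^4
y = h / 2 = 472 / 2 = 236.0 mm
M = 43 kN-m = 43000000.0 N-mm
sigma = M * y / I = 43000000.0 * 236.0 / 2024215424.0
= 5.01 MPa

5.01 MPa


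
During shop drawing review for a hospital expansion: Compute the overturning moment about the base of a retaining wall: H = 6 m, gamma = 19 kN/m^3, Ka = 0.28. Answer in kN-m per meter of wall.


Pa = 0.5 * Ka * gamma * H^2
= 0.5 * 0.28 * 19 * 6^2
= 95.76 kN/m
Arm = H / 3 = 6 / 3 = 2.0 m
Mo = Pa * arm = Pa * H / 3 = 95.76 * 6 / 3 = 191.52 kN-m/m

191.52 kN-m/m


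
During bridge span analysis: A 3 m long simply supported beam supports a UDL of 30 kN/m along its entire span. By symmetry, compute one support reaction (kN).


Total load = w * L = 30 * 3 = 90 kN
By symmetry, each reaction R = total / 2 = 90 / 2 = 45.0 kN

45.0 kN


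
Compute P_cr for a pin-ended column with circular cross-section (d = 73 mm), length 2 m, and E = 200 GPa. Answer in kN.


I = pi * d^4 / 64 = 1393995.4 mm^4
L = 2000.0 mm
P_cr = pi^2 * E * I / L^2
= 9.8696 * 200000.0 * 1393995.4 / 2000.0^2
= 687909.15 N = 687.9092 kN

687.9092 kN


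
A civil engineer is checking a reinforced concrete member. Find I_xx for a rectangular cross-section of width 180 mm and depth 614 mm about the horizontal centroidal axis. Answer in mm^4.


I = b * h^3 / 12
= 180 * 614^3 / 12
= 180 * 231475544 / 12
= 3472133160.0 mm^4

3472133160.0 mm^4


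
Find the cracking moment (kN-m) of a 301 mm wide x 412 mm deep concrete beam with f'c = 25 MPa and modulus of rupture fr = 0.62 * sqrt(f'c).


fr = 0.62 * sqrt(25) = 0.62 * 5.0 = 3.1 MPa
I = 301 * 412^3 / 12 = 1754191077.33 mm^4
y_t = 206.0 mm
M_cr = fr * I / y_t = 3.1 * 1754191077.33 / 206.0 N-mm
= 26.398 kN-m

26.398 kN-m


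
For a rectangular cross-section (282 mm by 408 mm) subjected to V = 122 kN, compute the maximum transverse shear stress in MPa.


A = b * h = 282 * 408 = 115056 mm^2
V = 122 kN = 122000.0 N
tau_max = 1.5 * V / A = 1.5 * 122000.0 / 115056
= 1.5905 MPa

1.5905 MPa


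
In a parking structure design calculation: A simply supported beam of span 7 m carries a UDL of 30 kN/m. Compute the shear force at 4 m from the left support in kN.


R_A = w * L / 2 = 30 * 7 / 2 = 105.0 kN
V(x) = R_A - w * x = 105.0 - 30 * 4
= -15.0 kN

-15.0 kN


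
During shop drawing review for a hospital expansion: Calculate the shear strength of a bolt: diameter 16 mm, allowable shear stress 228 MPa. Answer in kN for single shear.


A = pi * d^2 / 4 = pi * 16^2 / 4 = 201.0619 mm^2
V = f_v * A / 1000 = 228 * 201.0619 / 1000
= 45.8421 kN

45.8421 kN


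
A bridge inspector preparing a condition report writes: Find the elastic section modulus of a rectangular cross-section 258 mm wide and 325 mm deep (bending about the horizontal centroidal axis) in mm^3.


S = b * h^2 / 6
= 258 * 325^2 / 6
= 258 * 105625 / 6
= 4541875.0 mm^3

4541875.0 mm^3


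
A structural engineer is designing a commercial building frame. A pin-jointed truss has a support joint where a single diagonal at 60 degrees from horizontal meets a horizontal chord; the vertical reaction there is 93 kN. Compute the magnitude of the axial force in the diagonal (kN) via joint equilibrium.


At the joint, only the diagonal has a vertical component, so vertical equilibrium gives:
F * sin(60) = 93
F = 93 / sin(60)
= 93 / 0.866025
= 107.39 kN

107.39 kN


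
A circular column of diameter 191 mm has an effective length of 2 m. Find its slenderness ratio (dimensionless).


Radius of gyration r = d / 4 = 191 / 4 = 47.75 mm
L_eff = 2000.0 mm
Slenderness ratio = L / r = 2000.0 / 47.75 = 41.88 (dimensionless)

41.88 (dimensionless)


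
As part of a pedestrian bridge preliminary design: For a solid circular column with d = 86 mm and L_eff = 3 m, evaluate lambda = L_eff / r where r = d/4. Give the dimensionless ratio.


Radius of gyration r = d / 4 = 86 / 4 = 21.5 mm
L_eff = 3000.0 mm
Slenderness ratio = L / r = 3000.0 / 21.5 = 139.53 (dimensionless)

139.53 (dimensionless)


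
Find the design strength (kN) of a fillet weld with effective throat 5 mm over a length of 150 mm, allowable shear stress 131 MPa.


Strength = throat * length * allowable stress
= 5 * 150 * 131 N
= 98250 N
= 98.25 kN

98.25 kN


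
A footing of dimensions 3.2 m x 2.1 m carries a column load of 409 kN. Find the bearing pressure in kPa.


A = 3.2 * 2.1 = 6.72 m^2
q = P / A = 409 / 6.72
= 60.8631 kPa

60.8631 kPa


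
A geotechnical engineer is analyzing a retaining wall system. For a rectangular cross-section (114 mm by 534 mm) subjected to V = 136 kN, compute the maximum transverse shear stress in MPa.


A = b * h = 114 * 534 = 60876 mm^2
V = 136 kN = 136000.0 N
tau_max = 1.5 * V / A = 1.5 * 136000.0 / 60876
= 3.3511 MPa

3.3511 MPa


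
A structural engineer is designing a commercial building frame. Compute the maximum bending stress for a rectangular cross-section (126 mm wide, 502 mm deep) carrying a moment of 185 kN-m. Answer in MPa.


I = b * h^3 / 12 = 126 * 502^3 / 12 = 1328313084.0 mm^4
y = h / 2 = 502 / 2 = 251.0 mm
M = 185 kN-m = 185000000.0 N-mm
sigma = M * y / I = 185000000.0 * 251.0 / 1328313084.0
= 34.96 MPa

34.96 MPa


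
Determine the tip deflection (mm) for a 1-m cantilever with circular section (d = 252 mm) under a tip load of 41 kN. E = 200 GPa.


I = pi * d^4 / 64 = pi * 252^4 / 64 = 197957546.2 mm^4
L = 1000.0 mm, P = 41000.0 N, E = 200000.0 MPa
delta = P * L^3 / (3 * E * I)
= 41000.0 * 1000.0^3 / (3 * 200000.0 * 197957546.2)
= 0.3452 mm

0.3452 mm


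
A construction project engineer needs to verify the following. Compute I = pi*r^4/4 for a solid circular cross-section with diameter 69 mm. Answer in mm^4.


r = d / 2 = 69 / 2 = 34.5 mm
I = pi * r^4 / 4 = pi * 34.5^4 / 4
= 1112669.7 mm^4

1112669.7 mm^4


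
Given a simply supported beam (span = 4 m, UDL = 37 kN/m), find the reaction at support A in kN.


Total load = w * L = 37 * 4 = 148 kN
By symmetry, each reaction R = total / 2 = 148 / 2 = 74.0 kN

74.0 kN


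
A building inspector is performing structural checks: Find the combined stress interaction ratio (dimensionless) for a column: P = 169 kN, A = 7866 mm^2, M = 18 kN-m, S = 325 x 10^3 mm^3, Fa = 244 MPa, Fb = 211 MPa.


f_a = P / A = 169000.0 / 7866 = 21.4849 MPa
f_b = M / S = 18000000.0 / 325000.0 = 55.3846 MPa
Ratio = f_a / Fa + f_b / Fb
= 21.4849 / 244 + 55.3846 / 211
= 0.3505 (dimensionless)

0.3505 (dimensionless)


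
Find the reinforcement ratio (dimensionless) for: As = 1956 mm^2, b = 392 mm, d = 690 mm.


rho = As / (b * d)
= 1956 / (392 * 690)
= 1956 / 270480
= 0.007232 (dimensionless)

0.007232 (dimensionless)


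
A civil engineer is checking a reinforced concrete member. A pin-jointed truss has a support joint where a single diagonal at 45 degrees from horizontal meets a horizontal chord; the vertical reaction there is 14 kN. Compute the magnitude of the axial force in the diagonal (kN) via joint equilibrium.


At the joint, only the diagonal has a vertical component, so vertical equilibrium gives:
F * sin(45) = 14
F = 14 / sin(45)
= 14 / 0.707107
= 19.8 kN

19.8 kN


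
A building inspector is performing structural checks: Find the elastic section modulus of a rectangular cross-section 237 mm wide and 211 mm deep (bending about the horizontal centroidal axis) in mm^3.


S = b * h^2 / 6
= 237 * 211^2 / 6
= 237 * 44521 / 6
= 1758579.5 mm^3

1758579.5 mm^3


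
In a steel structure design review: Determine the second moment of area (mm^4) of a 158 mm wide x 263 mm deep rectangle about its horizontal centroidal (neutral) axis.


I = b * h^3 / 12
= 158 * 263^3 / 12
= 158 * 18191447 / 12
= 239520718.83 mm^4

239520718.83 mm^4


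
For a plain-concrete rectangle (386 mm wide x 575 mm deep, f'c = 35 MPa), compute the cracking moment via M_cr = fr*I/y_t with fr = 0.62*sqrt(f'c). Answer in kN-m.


fr = 0.62 * sqrt(35) = 0.62 * 5.9161 = 3.668 MPa
I = 386 * 575^3 / 12 = 6115184895.83 mm^4
y_t = 287.5 mm
M_cr = fr * I / y_t = 3.668 * 6115184895.83 / 287.5 N-mm
= 78.0185 kN-m

78.0185 kN-m


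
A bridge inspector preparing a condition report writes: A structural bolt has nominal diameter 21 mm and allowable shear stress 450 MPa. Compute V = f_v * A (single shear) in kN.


A = pi * d^2 / 4 = pi * 21^2 / 4 = 346.3606 mm^2
V = f_v * A / 1000 = 450 * 346.3606 / 1000
= 155.8623 kN

155.8623 kN


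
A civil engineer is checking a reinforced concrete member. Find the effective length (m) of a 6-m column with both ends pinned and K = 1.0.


L_eff = K * L
= 1.0 * 6
= 6.0 m

6.0 m


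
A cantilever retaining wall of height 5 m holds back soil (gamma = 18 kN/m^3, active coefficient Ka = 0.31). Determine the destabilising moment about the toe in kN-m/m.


Pa = 0.5 * Ka * gamma * H^2
= 0.5 * 0.31 * 18 * 5^2
= 69.75 kN/m
Arm = H / 3 = 5 / 3 = 1.6667 m
Mo = Pa * arm = Pa * H / 3 = 69.75 * 5 / 3 = 116.25 kN-m/m

116.25 kN-m/m


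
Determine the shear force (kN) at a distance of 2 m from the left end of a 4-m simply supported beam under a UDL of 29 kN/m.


R_A = w * L / 2 = 29 * 4 / 2 = 58.0 kN
V(x) = R_A - w * x = 58.0 - 29 * 2
= 0.0 kN

0.0 kN


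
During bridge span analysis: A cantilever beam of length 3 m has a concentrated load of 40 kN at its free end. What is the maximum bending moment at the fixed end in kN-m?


For a cantilever with a point load at the free end:
M_max = P * L = 40 * 3 = 120 kN-m

120 kN-m


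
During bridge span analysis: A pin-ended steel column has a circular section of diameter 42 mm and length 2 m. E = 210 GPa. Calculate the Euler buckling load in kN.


I = pi * d^4 / 64 = 152745.02 mm^4
L = 2000.0 mm
P_cr = pi^2 * E * I / L^2
= 9.8696 * 210000.0 * 152745.02 / 2000.0^2
= 79145.48 N = 79.1455 kN

79.1455 kN


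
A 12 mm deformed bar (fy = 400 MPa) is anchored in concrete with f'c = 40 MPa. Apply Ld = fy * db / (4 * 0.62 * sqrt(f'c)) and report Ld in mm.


Ld = (fy * db) / (4 * 0.62 * sqrt(f'c))
= (400 * 12) / (4 * 0.62 * sqrt(40))
= 4800 / 15.6849
= 306.03 mm

306.03 mm


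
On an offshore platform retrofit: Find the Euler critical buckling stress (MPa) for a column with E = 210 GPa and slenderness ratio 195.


sigma_cr = pi^2 * E / lambda^2
= 9.8696 * 210000.0 / 195^2
= 9.8696 * 210000.0 / 38025
= 54.5067 MPa

54.5067 MPa


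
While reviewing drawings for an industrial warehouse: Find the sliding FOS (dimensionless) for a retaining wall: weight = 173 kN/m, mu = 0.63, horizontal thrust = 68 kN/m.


Resisting force = mu * W = 0.63 * 173 = 108.99 kN/m
FOS = Resisting / Driving = 108.99 / 68
= 1.6028 (dimensionless)

1.6028 (dimensionless)


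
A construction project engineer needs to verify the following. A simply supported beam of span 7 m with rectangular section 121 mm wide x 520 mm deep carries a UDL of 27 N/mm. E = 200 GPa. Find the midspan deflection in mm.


I = 121 * 520^3 / 12 = 1417797333.33 mm^4
L = 7000.0 mm, w = 27 N/mm, E = 200000.0 MPa
delta = 5 * w * L^4 / (384 * E * I)
= 5 * 27 * 7000.0^4 / (384 * 200000.0 * 1417797333.33)
= 2.9768 mm

2.9768 mm


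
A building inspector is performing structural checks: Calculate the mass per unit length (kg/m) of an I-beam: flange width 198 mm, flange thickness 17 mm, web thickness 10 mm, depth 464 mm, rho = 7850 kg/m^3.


A_flanges = 2 * 198 * 17 = 6732 mm^2
A_web = (464 - 2 * 17) * 10 = 4300 mm^2
A_total = 6732 + 4300 = 11032 mm^2 = 0.011032 m^2
Weight = rho * A = 7850 * 0.011032 = 86.6012 kg/m

86.6012 kg/m


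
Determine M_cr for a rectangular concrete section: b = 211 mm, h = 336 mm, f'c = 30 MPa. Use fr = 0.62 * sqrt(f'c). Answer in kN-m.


fr = 0.62 * sqrt(30) = 0.62 * 5.4772 = 3.3959 MPa
I = 211 * 336^3 / 12 = 666989568.0 mm^4
y_t = 168.0 mm
M_cr = fr * I / y_t = 3.3959 * 666989568.0 / 168.0 N-mm
= 13.4822 kN-m

13.4822 kN-m


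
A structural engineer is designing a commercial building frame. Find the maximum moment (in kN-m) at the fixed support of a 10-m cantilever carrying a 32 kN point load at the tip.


For a cantilever with a point load at the free end:
M_max = P * L = 32 * 10 = 320 kN-m

320 kN-m


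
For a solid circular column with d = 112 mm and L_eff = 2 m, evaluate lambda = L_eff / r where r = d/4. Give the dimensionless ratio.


Radius of gyration r = d / 4 = 112 / 4 = 28.0 mm
L_eff = 2000.0 mm
Slenderness ratio = L / r = 2000.0 / 28.0 = 71.43 (dimensionless)

71.43 (dimensionless)


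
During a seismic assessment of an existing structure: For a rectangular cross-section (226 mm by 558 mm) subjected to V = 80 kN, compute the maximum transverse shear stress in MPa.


A = b * h = 226 * 558 = 126108 mm^2
V = 80 kN = 80000.0 N
tau_max = 1.5 * V / A = 1.5 * 80000.0 / 126108
= 0.9516 MPa

0.9516 MPa


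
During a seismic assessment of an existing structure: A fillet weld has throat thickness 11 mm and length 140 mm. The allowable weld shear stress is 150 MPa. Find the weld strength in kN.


Strength = throat * length * allowable stress
= 11 * 140 * 150 N
= 231000 N
= 231.0 kN

231.0 kN


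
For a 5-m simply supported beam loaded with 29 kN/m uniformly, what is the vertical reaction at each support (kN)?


Total load = w * L = 29 * 5 = 145 kN
By symmetry, each reaction R = total / 2 = 145 / 2 = 72.5 kN

72.5 kN


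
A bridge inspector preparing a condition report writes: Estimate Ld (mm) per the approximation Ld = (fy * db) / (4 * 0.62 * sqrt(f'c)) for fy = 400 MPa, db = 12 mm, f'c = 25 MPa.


Ld = (fy * db) / (4 * 0.62 * sqrt(f'c))
= (400 * 12) / (4 * 0.62 * sqrt(25))
= 4800 / 12.4
= 387.1 mm

387.1 mm


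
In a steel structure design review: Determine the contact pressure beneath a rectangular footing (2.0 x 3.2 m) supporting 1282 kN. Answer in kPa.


A = 2.0 * 3.2 = 6.4 m^2
q = P / A = 1282 / 6.4
= 200.3125 kPa

200.3125 kPa


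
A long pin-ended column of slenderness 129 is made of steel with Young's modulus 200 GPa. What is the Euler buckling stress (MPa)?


sigma_cr = pi^2 * E / lambda^2
= 9.8696 * 200000.0 / 129^2
= 9.8696 * 200000.0 / 16641
= 118.6179 MPa

118.6179 MPa


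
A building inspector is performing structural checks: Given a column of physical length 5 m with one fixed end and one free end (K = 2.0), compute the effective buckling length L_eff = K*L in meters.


L_eff = K * L
= 2.0 * 5
= 10.0 m

10.0 m


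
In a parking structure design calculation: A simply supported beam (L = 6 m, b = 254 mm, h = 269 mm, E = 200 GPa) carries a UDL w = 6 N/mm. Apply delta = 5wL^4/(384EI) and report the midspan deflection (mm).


I = 254 * 269^3 / 12 = 412011473.83 mm^4
L = 6000.0 mm, w = 6 N/mm, E = 200000.0 MPa
delta = 5 * w * L^4 / (384 * E * I)
= 5 * 6 * 6000.0^4 / (384 * 200000.0 * 412011473.83)
= 1.2287 mm

1.2287 mm


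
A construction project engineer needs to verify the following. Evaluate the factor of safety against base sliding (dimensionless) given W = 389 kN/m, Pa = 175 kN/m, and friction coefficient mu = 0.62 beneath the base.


Resisting force = mu * W = 0.62 * 389 = 241.18 kN/m
FOS = Resisting / Driving = 241.18 / 175
= 1.3782 (dimensionless)

1.3782 (dimensionless)


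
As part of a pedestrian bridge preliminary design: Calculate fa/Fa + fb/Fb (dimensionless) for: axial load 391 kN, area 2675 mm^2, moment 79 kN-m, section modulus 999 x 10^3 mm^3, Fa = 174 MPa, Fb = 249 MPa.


f_a = P / A = 391000.0 / 2675 = 146.1682 MPa
f_b = M / S = 79000000.0 / 999000.0 = 79.0791 MPa
Ratio = f_a / Fa + f_b / Fb
= 146.1682 / 174 + 79.0791 / 249
= 1.1576 (dimensionless)

1.1576 (dimensionless)


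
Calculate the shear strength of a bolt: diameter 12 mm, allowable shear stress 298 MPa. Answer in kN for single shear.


A = pi * d^2 / 4 = pi * 12^2 / 4 = 113.0973 mm^2
V = f_v * A / 1000 = 298 * 113.0973 / 1000
= 33.703 kN

33.703 kN


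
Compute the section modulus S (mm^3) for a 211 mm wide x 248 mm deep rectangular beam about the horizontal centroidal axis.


S = b * h^2 / 6
= 211 * 248^2 / 6
= 211 * 61504 / 6
= 2162890.67 mm^3

2162890.67 mm^3


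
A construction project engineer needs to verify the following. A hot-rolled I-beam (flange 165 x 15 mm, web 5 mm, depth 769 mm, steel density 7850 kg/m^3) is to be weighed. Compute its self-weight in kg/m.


A_flanges = 2 * 165 * 15 = 4950 mm^2
A_web = (769 - 2 * 15) * 5 = 3695 mm^2
A_total = 4950 + 3695 = 8645 mm^2 = 0.008645 m^2
Weight = rho * A = 7850 * 0.008645 = 67.8632 kg/m

67.8632 kg/m


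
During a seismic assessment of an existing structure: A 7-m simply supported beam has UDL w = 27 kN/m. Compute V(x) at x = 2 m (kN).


R_A = w * L / 2 = 27 * 7 / 2 = 94.5 kN
V(x) = R_A - w * x = 94.5 - 27 * 2
= 40.5 kN

40.5 kN


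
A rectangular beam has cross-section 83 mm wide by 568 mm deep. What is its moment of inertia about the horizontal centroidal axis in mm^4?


I = b * h^3 / 12
= 83 * 568^3 / 12
= 83 * 183250432 / 12
= 1267482154.67 mm^4

1267482154.67 mm^4


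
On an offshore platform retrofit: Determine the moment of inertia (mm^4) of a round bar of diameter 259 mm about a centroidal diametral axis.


r = d / 2 = 259 / 2 = 129.5 mm
I = pi * r^4 / 4 = pi * 129.5^4 / 4
= 220886388.76 mm^4

220886388.76 mm^4


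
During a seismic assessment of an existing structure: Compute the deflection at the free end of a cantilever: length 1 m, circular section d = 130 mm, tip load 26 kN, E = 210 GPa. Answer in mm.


I = pi * d^4 / 64 = pi * 130^4 / 64 = 14019848.09 mm^4
L = 1000.0 mm, P = 26000.0 N, E = 210000.0 MPa
delta = P * L^3 / (3 * E * I)
= 26000.0 * 1000.0^3 / (3 * 210000.0 * 14019848.09)
= 2.9437 mm

2.9437 mm


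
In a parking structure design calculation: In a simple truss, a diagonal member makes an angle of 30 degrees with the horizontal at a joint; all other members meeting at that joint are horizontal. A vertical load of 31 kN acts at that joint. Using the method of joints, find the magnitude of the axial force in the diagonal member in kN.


At the joint, only the diagonal has a vertical component, so vertical equilibrium gives:
F * sin(30) = 31
F = 31 / sin(30)
= 31 / 0.5
= 62.0 kN

62.0 kN


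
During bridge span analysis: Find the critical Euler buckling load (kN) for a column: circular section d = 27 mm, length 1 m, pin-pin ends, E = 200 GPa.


I = pi * d^4 / 64 = 26087.05 mm^4
L = 1000.0 mm
P_cr = pi^2 * E * I / L^2
= 9.8696 * 200000.0 * 26087.05 / 1000.0^2
= 51493.77 N = 51.4938 kN

51.4938 kN


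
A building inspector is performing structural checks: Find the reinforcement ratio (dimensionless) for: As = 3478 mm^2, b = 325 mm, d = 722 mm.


rho = As / (b * d)
= 3478 / (325 * 722)
= 3478 / 234650
= 0.014822 (dimensionless)

0.014822 (dimensionless)


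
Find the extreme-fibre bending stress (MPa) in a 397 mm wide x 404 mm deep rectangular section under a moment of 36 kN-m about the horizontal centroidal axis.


I = b * h^3 / 12 = 397 * 404^3 / 12 = 2181490650.67 mm^4
y = h / 2 = 404 / 2 = 202.0 mm
M = 36 kN-m = 36000000.0 N-mm
sigma = M * y / I = 36000000.0 * 202.0 / 2181490650.67
= 3.33 MPa

3.33 MPa


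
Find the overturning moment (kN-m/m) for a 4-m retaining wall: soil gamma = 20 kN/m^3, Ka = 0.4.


Pa = 0.5 * Ka * gamma * H^2
= 0.5 * 0.4 * 20 * 4^2
= 64.0 kN/m
Arm = H / 3 = 4 / 3 = 1.3333 m
Mo = Pa * arm = Pa * H / 3 = 64.0 * 4 / 3 = 85.3333 kN-m/m

85.3333 kN-m/m


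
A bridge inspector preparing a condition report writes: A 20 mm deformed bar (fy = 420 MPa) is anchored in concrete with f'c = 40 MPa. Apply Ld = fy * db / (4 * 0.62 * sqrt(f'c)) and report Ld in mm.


Ld = (fy * db) / (4 * 0.62 * sqrt(f'c))
= (420 * 20) / (4 * 0.62 * sqrt(40))
= 8400 / 15.6849
= 535.55 mm

535.55 mm


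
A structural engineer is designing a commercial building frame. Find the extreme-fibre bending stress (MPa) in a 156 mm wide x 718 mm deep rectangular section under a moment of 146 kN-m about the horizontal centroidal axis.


I = b * h^3 / 12 = 156 * 718^3 / 12 = 4811901016.0 mm^4
y = h / 2 = 718 / 2 = 359.0 mm
M = 146 kN-m = 146000000.0 N-mm
sigma = M * y / I = 146000000.0 * 359.0 / 4811901016.0
= 10.89 MPa

10.89 MPa


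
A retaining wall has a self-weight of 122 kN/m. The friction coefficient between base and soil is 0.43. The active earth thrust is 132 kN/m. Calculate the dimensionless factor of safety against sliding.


Resisting force = mu * W = 0.43 * 122 = 52.46 kN/m
FOS = Resisting / Driving = 52.46 / 132
= 0.3974 (dimensionless)

0.3974 (dimensionless)


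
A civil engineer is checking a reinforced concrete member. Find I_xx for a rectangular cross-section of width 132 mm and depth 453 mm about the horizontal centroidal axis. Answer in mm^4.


I = b * h^3 / 12
= 132 * 453^3 / 12
= 132 * 92959677 / 12
= 1022556447.0 mm^4

1022556447.0 mm^4


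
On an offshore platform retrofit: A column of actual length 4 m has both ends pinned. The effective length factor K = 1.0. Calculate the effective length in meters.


L_eff = K * L
= 1.0 * 4
= 4.0 m

4.0 m


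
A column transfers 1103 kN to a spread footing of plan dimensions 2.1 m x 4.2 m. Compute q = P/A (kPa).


A = 2.1 * 4.2 = 8.82 m^2
q = P / A = 1103 / 8.82
= 125.0567 kPa

125.0567 kPa


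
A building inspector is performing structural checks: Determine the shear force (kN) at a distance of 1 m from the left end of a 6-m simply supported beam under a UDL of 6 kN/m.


R_A = w * L / 2 = 6 * 6 / 2 = 18.0 kN
V(x) = R_A - w * x = 18.0 - 6 * 1
= 12.0 kN

12.0 kN


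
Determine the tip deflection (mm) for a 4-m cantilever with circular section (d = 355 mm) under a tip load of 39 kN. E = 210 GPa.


I = pi * d^4 / 64 = pi * 355^4 / 64 = 779620608.84 mm^4
L = 4000.0 mm, P = 39000.0 N, E = 210000.0 MPa
delta = P * L^3 / (3 * E * I)
= 39000.0 * 4000.0^3 / (3 * 210000.0 * 779620608.84)
= 5.0818 mm

5.0818 mm


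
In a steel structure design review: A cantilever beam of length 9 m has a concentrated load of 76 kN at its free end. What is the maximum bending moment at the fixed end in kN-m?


For a cantilever with a point load at the free end:
M_max = P * L = 76 * 9 = 684 kN-m

684 kN-m


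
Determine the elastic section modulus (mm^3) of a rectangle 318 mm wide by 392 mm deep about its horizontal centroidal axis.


S = b * h^2 / 6
= 318 * 392^2 / 6
= 318 * 153664 / 6
= 8144192.0 mm^3

8144192.0 mm^3


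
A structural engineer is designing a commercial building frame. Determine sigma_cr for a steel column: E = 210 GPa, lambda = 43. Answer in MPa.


sigma_cr = pi^2 * E / lambda^2
= 9.8696 * 210000.0 / 43^2
= 9.8696 * 210000.0 / 1849
= 1120.9394 MPa

1120.9394 MPa


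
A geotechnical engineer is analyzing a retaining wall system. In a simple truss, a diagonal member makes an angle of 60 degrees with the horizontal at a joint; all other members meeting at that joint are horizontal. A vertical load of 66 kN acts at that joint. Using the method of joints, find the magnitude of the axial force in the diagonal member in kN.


At the joint, only the diagonal has a vertical component, so vertical equilibrium gives:
F * sin(60) = 66
F = 66 / sin(60)
= 66 / 0.866025
= 76.21 kN

76.21 kN


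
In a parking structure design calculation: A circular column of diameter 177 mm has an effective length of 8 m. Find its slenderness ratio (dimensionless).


Radius of gyration r = d / 4 = 177 / 4 = 44.25 mm
L_eff = 8000.0 mm
Slenderness ratio = L / r = 8000.0 / 44.25 = 180.79 (dimensionless)

180.79 (dimensionless)


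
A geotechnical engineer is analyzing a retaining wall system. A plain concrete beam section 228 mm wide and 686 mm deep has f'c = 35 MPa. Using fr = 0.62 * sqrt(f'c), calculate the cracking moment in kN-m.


fr = 0.62 * sqrt(35) = 0.62 * 5.9161 = 3.668 MPa
I = 228 * 686^3 / 12 = 6133748264.0 mm^4
y_t = 343.0 mm
M_cr = fr * I / y_t = 3.668 * 6133748264.0 / 343.0 N-mm
= 65.593 kN-m

65.593 kN-m


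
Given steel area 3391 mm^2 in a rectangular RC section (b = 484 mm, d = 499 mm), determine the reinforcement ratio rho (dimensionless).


rho = As / (b * d)
= 3391 / (484 * 499)
= 3391 / 241516
= 0.01404 (dimensionless)

0.01404 (dimensionless)


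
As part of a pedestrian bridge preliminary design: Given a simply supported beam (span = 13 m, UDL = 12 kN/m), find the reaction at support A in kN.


Total load = w * L = 12 * 13 = 156 kN
By symmetry, each reaction R = total / 2 = 156 / 2 = 78.0 kN

78.0 kN


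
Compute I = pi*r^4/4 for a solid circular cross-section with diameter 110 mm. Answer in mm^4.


r = d / 2 = 110 / 2 = 55.0 mm
I = pi * r^4 / 4 = pi * 55.0^4 / 4
= 7186884.07 mm^4

7186884.07 mm^4


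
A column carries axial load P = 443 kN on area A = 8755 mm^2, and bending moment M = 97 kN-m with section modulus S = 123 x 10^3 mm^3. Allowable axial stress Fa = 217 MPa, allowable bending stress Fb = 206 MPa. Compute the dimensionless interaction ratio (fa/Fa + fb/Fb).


f_a = P / A = 443000.0 / 8755 = 50.5997 MPa
f_b = M / S = 97000000.0 / 123000.0 = 788.6179 MPa
Ratio = f_a / Fa + f_b / Fb
= 50.5997 / 217 + 788.6179 / 206
= 4.0614 (dimensionless)

4.0614 (dimensionless)


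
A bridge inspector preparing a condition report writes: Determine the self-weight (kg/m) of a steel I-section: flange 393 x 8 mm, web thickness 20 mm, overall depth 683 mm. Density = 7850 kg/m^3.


A_flanges = 2 * 393 * 8 = 6288 mm^2
A_web = (683 - 2 * 8) * 20 = 13340 mm^2
A_total = 6288 + 13340 = 19628 mm^2 = 0.019628 m^2
Weight = rho * A = 7850 * 0.019628 = 154.0798 kg/m

154.0798 kg/m


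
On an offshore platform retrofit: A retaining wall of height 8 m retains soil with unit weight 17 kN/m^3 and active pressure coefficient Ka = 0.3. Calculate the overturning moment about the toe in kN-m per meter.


Pa = 0.5 * Ka * gamma * H^2
= 0.5 * 0.3 * 17 * 8^2
= 163.2 kN/m
Arm = H / 3 = 8 / 3 = 2.6667 m
Mo = Pa * arm = Pa * H / 3 = 163.2 * 8 / 3 = 435.2 kN-m/m

435.2 kN-m/m


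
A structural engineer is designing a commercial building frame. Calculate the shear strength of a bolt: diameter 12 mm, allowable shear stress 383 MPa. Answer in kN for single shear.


A = pi * d^2 / 4 = pi * 12^2 / 4 = 113.0973 mm^2
V = f_v * A / 1000 = 383 * 113.0973 / 1000
= 43.3163 kN

43.3163 kN


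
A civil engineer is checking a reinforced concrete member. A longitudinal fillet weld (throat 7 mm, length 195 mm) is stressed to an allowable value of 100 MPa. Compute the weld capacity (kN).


Strength = throat * length * allowable stress
= 7 * 195 * 100 N
= 136500 N
= 136.5 kN

136.5 kN


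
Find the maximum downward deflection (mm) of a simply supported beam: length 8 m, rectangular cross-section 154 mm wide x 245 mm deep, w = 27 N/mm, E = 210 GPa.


I = 154 * 245^3 / 12 = 188728604.17 mm^4
L = 8000.0 mm, w = 27 N/mm, E = 210000.0 MPa
delta = 5 * w * L^4 / (384 * E * I)
= 5 * 27 * 8000.0^4 / (384 * 210000.0 * 188728604.17)
= 36.3334 mm

36.3334 mm


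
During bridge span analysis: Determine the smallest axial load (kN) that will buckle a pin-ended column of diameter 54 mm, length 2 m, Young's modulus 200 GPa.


I = pi * d^4 / 64 = 417392.79 mm^4
L = 2000.0 mm
P_cr = pi^2 * E * I / L^2
= 9.8696 * 200000.0 * 417392.79 / 2000.0^2
= 205975.08 N = 205.9751 kN

205.9751 kN


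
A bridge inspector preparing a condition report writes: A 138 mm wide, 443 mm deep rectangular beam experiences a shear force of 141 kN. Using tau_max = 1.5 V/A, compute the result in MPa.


A = b * h = 138 * 443 = 61134 mm^2
V = 141 kN = 141000.0 N
tau_max = 1.5 * V / A = 1.5 * 141000.0 / 61134
= 3.4596 MPa

3.4596 MPa


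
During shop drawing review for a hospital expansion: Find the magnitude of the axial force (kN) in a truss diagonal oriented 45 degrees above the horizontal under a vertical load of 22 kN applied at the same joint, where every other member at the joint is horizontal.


At the joint, only the diagonal has a vertical component, so vertical equilibrium gives:
F * sin(45) = 22
F = 22 / sin(45)
= 22 / 0.707107
= 31.11 kN

31.11 kN


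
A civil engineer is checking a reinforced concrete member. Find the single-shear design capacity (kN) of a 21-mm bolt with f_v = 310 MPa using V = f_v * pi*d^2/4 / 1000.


A = pi * d^2 / 4 = pi * 21^2 / 4 = 346.3606 mm^2
V = f_v * A / 1000 = 310 * 346.3606 / 1000
= 107.3718 kN

107.3718 kN


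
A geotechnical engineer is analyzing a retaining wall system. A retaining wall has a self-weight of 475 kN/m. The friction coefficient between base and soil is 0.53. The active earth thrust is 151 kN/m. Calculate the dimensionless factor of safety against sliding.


Resisting force = mu * W = 0.53 * 475 = 251.75 kN/m
FOS = Resisting / Driving = 251.75 / 151
= 1.6672 (dimensionless)

1.6672 (dimensionless)


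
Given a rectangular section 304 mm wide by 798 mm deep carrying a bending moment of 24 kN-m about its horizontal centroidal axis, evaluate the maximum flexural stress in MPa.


I = b * h^3 / 12 = 304 * 798^3 / 12 = 12873629664.0 mm^4
y = h / 2 = 798 / 2 = 399.0 mm
M = 24 kN-m = 24000000.0 N-mm
sigma = M * y / I = 24000000.0 * 399.0 / 12873629664.0
= 0.74 MPa

0.74 MPa


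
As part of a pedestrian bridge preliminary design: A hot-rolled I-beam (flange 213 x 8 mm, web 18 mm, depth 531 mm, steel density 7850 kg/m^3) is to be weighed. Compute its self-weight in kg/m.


A_flanges = 2 * 213 * 8 = 3408 mm^2
A_web = (531 - 2 * 8) * 18 = 9270 mm^2
A_total = 3408 + 9270 = 12678 mm^2 = 0.012678 m^2
Weight = rho * A = 7850 * 0.012678 = 99.5223 kg/m

99.5223 kg/m


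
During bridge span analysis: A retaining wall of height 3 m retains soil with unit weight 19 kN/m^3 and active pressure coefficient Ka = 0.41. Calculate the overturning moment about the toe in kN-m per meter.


Pa = 0.5 * Ka * gamma * H^2
= 0.5 * 0.41 * 19 * 3^2
= 35.055 kN/m
Arm = H / 3 = 3 / 3 = 1.0 m
Mo = Pa * arm = Pa * H / 3 = 35.055 * 3 / 3 = 35.055 kN-m/m

35.055 kN-m/m


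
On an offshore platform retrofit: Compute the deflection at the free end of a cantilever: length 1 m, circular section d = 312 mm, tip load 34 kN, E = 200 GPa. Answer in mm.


I = pi * d^4 / 64 = pi * 312^4 / 64 = 465144912.01 mm^4
L = 1000.0 mm, P = 34000.0 N, E = 200000.0 MPa
delta = P * L^3 / (3 * E * I)
= 34000.0 * 1000.0^3 / (3 * 200000.0 * 465144912.01)
= 0.1218 mm

0.1218 mm
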